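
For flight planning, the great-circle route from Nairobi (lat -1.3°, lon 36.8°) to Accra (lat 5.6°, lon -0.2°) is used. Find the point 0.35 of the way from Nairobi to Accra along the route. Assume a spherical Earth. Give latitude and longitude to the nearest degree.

Convert each endpoint to a unit vector on the sphere (x = cos φ cos λ, y = cos φ sin λ, z = sin φ).
The central angle between the endpoints is δ = arccos(p₁·p₂) ≈ 0.656 rad (37.6°).
Interpolate at f = 0.35 with slerp weights a = sin((1−f)δ)/sin δ ≈ 0.678, b = sin(fδ)/sin δ ≈ 0.373.
p = a·p₁ + b·p₂ ≈ (0.914, 0.405, 0.021); φ = arcsin(p_z) ≈ 1.20°, λ = atan2(p_y, p_x) ≈ 23.88°.

≈ lat 1°, lon 24°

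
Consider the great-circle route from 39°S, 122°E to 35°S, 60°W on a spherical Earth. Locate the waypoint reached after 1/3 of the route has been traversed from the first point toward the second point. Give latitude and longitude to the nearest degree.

Write both endpoints as unit vectors p₁, p₂ with components (cos φ cos λ, cos φ sin λ, sin φ).
The central angle between the endpoints is δ = arccos(p₁·p₂) ≈ 1.850 rad (106.0°).
Interpolate at f = 1/3 with slerp weights a = sin((1−f)δ)/sin δ ≈ 0.981, b = sin(fδ)/sin δ ≈ 0.601.
p = a·p₁ + b·p₂ ≈ (-0.158, 0.220, -0.963); φ = arcsin(p_z) ≈ -74.28°, λ = atan2(p_y, p_x) ≈ 125.64°.

≈ 74°S, 126°E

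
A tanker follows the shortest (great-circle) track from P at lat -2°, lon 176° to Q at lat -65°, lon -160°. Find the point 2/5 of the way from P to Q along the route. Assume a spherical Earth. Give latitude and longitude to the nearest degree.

Convert each endpoint to a unit vector on the sphere (x = cos φ cos λ, y = cos φ sin λ, z = sin φ).
The central angle between the endpoints is δ = arccos(p₁·p₂) ≈ 1.140 rad (65.3°).
Interpolate at f = 2/5 with slerp weights a = sin((1−f)δ)/sin δ ≈ 0.695, b = sin(fδ)/sin δ ≈ 0.485.
p = a·p₁ + b·p₂ ≈ (-0.886, -0.022, -0.464); φ = arcsin(p_z) ≈ -27.61°, λ = atan2(p_y, p_x) ≈ -178.61°.

≈ lat -28°, lon -179°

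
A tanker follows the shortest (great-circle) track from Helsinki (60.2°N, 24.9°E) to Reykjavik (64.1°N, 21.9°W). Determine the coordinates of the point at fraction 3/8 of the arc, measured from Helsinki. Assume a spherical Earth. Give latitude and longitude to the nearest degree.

≈ 63°N, 9°E

The haversine formula gives a central angle δ ≈ 0.379 rad (21.7°) between the endpoints.
Interpolate at f = 3/8 with slerp weights a = sin((1−f)δ)/sin δ ≈ 0.634, b = sin(fδ)/sin δ ≈ 0.383.
p = a·p₁ + b·p₂ ≈ (0.441, 0.070, 0.895); φ = arcsin(p_z) ≈ 63.47°, λ = atan2(p_y, p_x) ≈ 9.06°.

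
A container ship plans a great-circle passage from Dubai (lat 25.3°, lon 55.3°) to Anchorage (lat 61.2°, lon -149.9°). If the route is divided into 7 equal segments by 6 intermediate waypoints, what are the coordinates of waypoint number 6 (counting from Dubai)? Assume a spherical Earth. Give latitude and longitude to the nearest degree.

From cos δ = sin φ₁ sin φ₂ + cos φ₁ cos φ₂ cos Δλ, the central angle is δ ≈ 1.590 rad (91.1°).
Interpolate at f = 6/7 with slerp weights a = sin((1−f)δ)/sin δ ≈ 0.225, b = sin(fδ)/sin δ ≈ 0.979.
p = a·p₁ + b·p₂ ≈ (-0.292, -0.069, 0.954); φ = arcsin(p_z) ≈ 72.54°, λ = atan2(p_y, p_x) ≈ -166.70°.

≈ lat 73°, lon -167°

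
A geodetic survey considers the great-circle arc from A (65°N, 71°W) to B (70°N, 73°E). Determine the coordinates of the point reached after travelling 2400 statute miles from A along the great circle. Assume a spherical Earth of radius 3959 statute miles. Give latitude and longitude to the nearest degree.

≈ (77°N, 60°E)

Convert each endpoint to a unit vector on the sphere (x = cos φ cos λ, y = cos φ sin λ, z = sin φ).
The central angle between the endpoints is δ = arccos(p₁·p₂) ≈ 0.746 rad (42.7°). The total great-circle distance is δ·R ≈ 0.746 × 3959 ≈ 2952 mi, so the target fraction is f = 2400/2952 ≈ 0.813.
Interpolate at f ≈ 0.813 with slerp weights a = sin((1−f)δ)/sin δ ≈ 0.205, b = sin(fδ)/sin δ ≈ 0.840.
p = a·p₁ + b·p₂ ≈ (0.112, 0.193, 0.975); φ = arcsin(p_z) ≈ 77.11°, λ = atan2(p_y, p_x) ≈ 59.82°.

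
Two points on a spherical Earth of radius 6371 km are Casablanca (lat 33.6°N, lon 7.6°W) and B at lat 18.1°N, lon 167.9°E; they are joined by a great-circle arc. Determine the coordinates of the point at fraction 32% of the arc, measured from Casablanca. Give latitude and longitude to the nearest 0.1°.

Write both endpoints as unit vectors p₁, p₂ with components (cos φ cos λ, cos φ sin λ, sin φ).
The central angle between the endpoints is δ = arccos(p₁·p₂) ≈ 2.236 rad (128.1°).
Interpolate at f = 0.32 with slerp weights a = sin((1−f)δ)/sin δ ≈ 1.270, b = sin(fδ)/sin δ ≈ 0.834.
p = a·p₁ + b·p₂ ≈ (0.273, 0.026, 0.962); φ = arcsin(p_z) ≈ 74.08°, λ = atan2(p_y, p_x) ≈ 5.50°.

≈ lat 74.1°N, lon 5.5°E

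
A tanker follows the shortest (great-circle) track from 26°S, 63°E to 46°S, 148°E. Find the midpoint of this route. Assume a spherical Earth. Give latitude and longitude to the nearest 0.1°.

From cos δ = sin φ₁ sin φ₂ + cos φ₁ cos φ₂ cos Δλ, the central angle is δ ≈ 1.192 rad (68.3°).
Interpolate at f = 1/2 with slerp weights a = sin((1−f)δ)/sin δ ≈ 0.604, b = sin(fδ)/sin δ ≈ 0.604.
p = a·p₁ + b·p₂ ≈ (-0.109, 0.706, -0.699); φ = arcsin(p_z) ≈ -44.38°, λ = atan2(p_y, p_x) ≈ 98.80°.

≈ 44.4°S, 98.8°E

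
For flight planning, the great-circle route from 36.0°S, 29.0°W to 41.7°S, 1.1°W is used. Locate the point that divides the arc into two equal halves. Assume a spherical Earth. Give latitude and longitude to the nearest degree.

The haversine formula gives a central angle δ ≈ 0.390 rad (22.4°) between the endpoints.
Interpolate at f = 1/2 with slerp weights a = sin((1−f)δ)/sin δ ≈ 0.510, b = sin(fδ)/sin δ ≈ 0.510.
p = a·p₁ + b·p₂ ≈ (0.741, -0.207, -0.639); φ = arcsin(p_z) ≈ -39.69°, λ = atan2(p_y, p_x) ≈ -15.62°.

≈ 40°S, 16°W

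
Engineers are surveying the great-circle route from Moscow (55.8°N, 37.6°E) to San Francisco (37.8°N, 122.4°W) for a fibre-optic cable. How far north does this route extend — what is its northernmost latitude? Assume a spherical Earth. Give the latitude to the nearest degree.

The great circle lies in the plane with unit normal n̂ = (p₁ × p₂)/|p₁ × p₂|.
Here n̂_z ≈ -0.153; the vertex latitude is φ_max = arccos|n̂_z| ≈ 81.2°.
Check via Clairaut: cos φ_max = |cos φ₁| · sin C = cos(55.8°)·sin(15.7°) ≈ 0.153, again giving ≈ 81.2°.

≈ 81°N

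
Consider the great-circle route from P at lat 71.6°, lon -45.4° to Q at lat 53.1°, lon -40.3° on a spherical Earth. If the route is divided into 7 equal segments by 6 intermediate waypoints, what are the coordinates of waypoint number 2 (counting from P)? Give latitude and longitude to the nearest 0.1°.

≈ lat 66.3°, lon -43.2°

From cos δ = sin φ₁ sin φ₂ + cos φ₁ cos φ₂ cos Δλ, the central angle is δ ≈ 0.325 rad (18.6°).
Interpolate at f = 2/7 with slerp weights a = sin((1−f)δ)/sin δ ≈ 0.721, b = sin(fδ)/sin δ ≈ 0.290.
p = a·p₁ + b·p₂ ≈ (0.293, -0.275, 0.916); φ = arcsin(p_z) ≈ 66.33°, λ = atan2(p_y, p_x) ≈ -43.19°.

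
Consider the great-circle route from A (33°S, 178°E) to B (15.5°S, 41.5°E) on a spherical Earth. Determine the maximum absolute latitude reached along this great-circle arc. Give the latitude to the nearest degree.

The great circle lies in the plane with unit normal n̂ = (p₁ × p₂)/|p₁ × p₂|.
Here n̂_z ≈ -0.620; the vertex latitude is φ_max = arccos|n̂_z| ≈ 51.7°.
Check via Clairaut: cos φ_max = |cos φ₁| · sin C = cos(33.0°)·sin(132.4°) ≈ 0.620, again giving ≈ 51.7°.

≈ 52°S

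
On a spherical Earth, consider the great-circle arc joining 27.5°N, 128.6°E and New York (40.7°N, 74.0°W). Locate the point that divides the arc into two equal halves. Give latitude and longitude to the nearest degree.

≈ 73°N, 174°W

Convert each endpoint to a unit vector on the sphere (x = cos φ cos λ, y = cos φ sin λ, z = sin φ).
The central angle between the endpoints is δ = arccos(p₁·p₂) ≈ 1.896 rad (108.6°).
Interpolate at f = 1/2 with slerp weights a = sin((1−f)δ)/sin δ ≈ 0.857, b = sin(fδ)/sin δ ≈ 0.857.
p = a·p₁ + b·p₂ ≈ (-0.295, -0.030, 0.955); φ = arcsin(p_z) ≈ 72.73°, λ = atan2(p_y, p_x) ≈ -174.11°.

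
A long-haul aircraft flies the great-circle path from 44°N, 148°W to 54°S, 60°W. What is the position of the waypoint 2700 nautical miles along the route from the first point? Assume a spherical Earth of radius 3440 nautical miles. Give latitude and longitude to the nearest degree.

≈ 7°N, 118°W

Write both endpoints as unit vectors p₁, p₂ with components (cos φ cos λ, cos φ sin λ, sin φ).
The central angle between the endpoints is δ = arccos(p₁·p₂) ≈ 2.150 rad (123.2°). The total great-circle distance is δ·R ≈ 2.150 × 3440 ≈ 7395 nmi, so the target fraction is f = 2700/7395 ≈ 0.365.
Interpolate at f ≈ 0.365 with slerp weights a = sin((1−f)δ)/sin δ ≈ 1.170, b = sin(fδ)/sin δ ≈ 0.844.
p = a·p₁ + b·p₂ ≈ (-0.465, -0.876, 0.129); φ = arcsin(p_z) ≈ 7.43°, λ = atan2(p_y, p_x) ≈ -117.99°.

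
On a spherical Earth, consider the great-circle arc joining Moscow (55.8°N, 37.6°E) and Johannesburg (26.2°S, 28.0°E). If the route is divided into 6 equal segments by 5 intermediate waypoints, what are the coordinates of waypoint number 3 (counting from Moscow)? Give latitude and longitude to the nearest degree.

≈ (15°N, 32°E)

Convert each endpoint to a unit vector on the sphere (x = cos φ cos λ, y = cos φ sin λ, z = sin φ).
The central angle between the endpoints is δ = arccos(p₁·p₂) ≈ 1.438 rad (82.4°).
Interpolate at f = 3/6 with slerp weights a = sin((1−f)δ)/sin δ ≈ 0.665, b = sin(fδ)/sin δ ≈ 0.665.
p = a·p₁ + b·p₂ ≈ (0.822, 0.508, 0.256); φ = arcsin(p_z) ≈ 14.85°, λ = atan2(p_y, p_x) ≈ 31.70°.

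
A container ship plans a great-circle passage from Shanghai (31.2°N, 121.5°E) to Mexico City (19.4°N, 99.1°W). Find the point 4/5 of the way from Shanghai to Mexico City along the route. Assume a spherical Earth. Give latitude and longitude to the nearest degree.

Write both endpoints as unit vectors p₁, p₂ with components (cos φ cos λ, cos φ sin λ, sin φ).
The central angle between the endpoints is δ = arccos(p₁·p₂) ≈ 2.027 rad (116.1°).
Interpolate at f = 4/5 with slerp weights a = sin((1−f)δ)/sin δ ≈ 0.439, b = sin(fδ)/sin δ ≈ 1.112.
p = a·p₁ + b·p₂ ≈ (-0.362, -0.716, 0.597); φ = arcsin(p_z) ≈ 36.66°, λ = atan2(p_y, p_x) ≈ -116.85°.

≈ 37°N, 117°W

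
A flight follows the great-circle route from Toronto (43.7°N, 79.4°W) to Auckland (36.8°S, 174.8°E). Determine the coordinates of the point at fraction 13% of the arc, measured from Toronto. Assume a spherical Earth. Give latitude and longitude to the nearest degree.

Write both endpoints as unit vectors p₁, p₂ with components (cos φ cos λ, cos φ sin λ, sin φ).
The central angle between the endpoints is δ = arccos(p₁·p₂) ≈ 2.179 rad (124.9°).
Interpolate at f = 0.13 with slerp weights a = sin((1−f)δ)/sin δ ≈ 1.155, b = sin(fδ)/sin δ ≈ 0.341.
p = a·p₁ + b·p₂ ≈ (-0.118, -0.796, 0.594); φ = arcsin(p_z) ≈ 36.43°, λ = atan2(p_y, p_x) ≈ -98.44°.

≈ (36°N, 98°W)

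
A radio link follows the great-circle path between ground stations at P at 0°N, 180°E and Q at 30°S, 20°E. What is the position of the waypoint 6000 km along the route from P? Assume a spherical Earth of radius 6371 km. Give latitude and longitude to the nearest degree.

Convert each endpoint to a unit vector on the sphere (x = cos φ cos λ, y = cos φ sin λ, z = sin φ).
The central angle between the endpoints is δ = arccos(p₁·p₂) ≈ 2.521 rad (144.5°). The total great-circle distance is δ·R ≈ 2.521 × 6371 ≈ 16064 km, so the target fraction is f = 6000/16064 ≈ 0.374.
Interpolate at f ≈ 0.374 with slerp weights a = sin((1−f)δ)/sin δ ≈ 1.721, b = sin(fδ)/sin δ ≈ 1.391.
p = a·p₁ + b·p₂ ≈ (-0.588, 0.412, -0.696); φ = arcsin(p_z) ≈ -44.08°, λ = atan2(p_y, p_x) ≈ 144.99°.

≈ 44°S, 145°E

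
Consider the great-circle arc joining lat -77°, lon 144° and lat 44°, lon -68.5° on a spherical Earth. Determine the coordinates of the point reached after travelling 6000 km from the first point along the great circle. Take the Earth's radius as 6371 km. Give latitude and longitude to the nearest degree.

Convert each endpoint to a unit vector on the sphere (x = cos φ cos λ, y = cos φ sin λ, z = sin φ).
The central angle between the endpoints is δ = arccos(p₁·p₂) ≈ 2.521 rad (144.4°). The total great-circle distance is δ·R ≈ 2.521 × 6371 ≈ 16059 km, so the target fraction is f = 6000/16059 ≈ 0.374.
Interpolate at f ≈ 0.374 with slerp weights a = sin((1−f)δ)/sin δ ≈ 1.719, b = sin(fδ)/sin δ ≈ 1.390.
p = a·p₁ + b·p₂ ≈ (0.054, -0.703, -0.709); φ = arcsin(p_z) ≈ -45.17°, λ = atan2(p_y, p_x) ≈ -85.64°.

≈ lat -45°, lon -86°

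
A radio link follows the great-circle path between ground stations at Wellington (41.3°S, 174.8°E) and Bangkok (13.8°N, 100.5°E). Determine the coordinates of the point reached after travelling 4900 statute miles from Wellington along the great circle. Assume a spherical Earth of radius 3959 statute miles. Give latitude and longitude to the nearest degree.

The haversine formula gives a central angle δ ≈ 1.531 rad (87.7°) between the endpoints. The total great-circle distance is δ·R ≈ 1.531 × 3959 ≈ 6060 mi, so the target fraction is f = 4900/6060 ≈ 0.809.
Interpolate at f ≈ 0.809 with slerp weights a = sin((1−f)δ)/sin δ ≈ 0.289, b = sin(fδ)/sin δ ≈ 0.946.
p = a·p₁ + b·p₂ ≈ (-0.384, 0.923, 0.035); φ = arcsin(p_z) ≈ 1.99°, λ = atan2(p_y, p_x) ≈ 112.58°.

≈ 2°N, 113°E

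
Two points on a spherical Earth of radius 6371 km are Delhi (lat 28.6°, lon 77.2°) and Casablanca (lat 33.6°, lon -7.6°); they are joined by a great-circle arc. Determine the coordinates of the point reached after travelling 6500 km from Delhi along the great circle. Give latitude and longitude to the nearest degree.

Convert each endpoint to a unit vector on the sphere (x = cos φ cos λ, y = cos φ sin λ, z = sin φ).
The central angle between the endpoints is δ = arccos(p₁·p₂) ≈ 1.233 rad (70.7°). The total great-circle distance is δ·R ≈ 1.233 × 6371 ≈ 7857 km, so the target fraction is f = 6500/7857 ≈ 0.827.
Interpolate at f ≈ 0.827 with slerp weights a = sin((1−f)δ)/sin δ ≈ 0.224, b = sin(fδ)/sin δ ≈ 0.903.
p = a·p₁ + b·p₂ ≈ (0.789, 0.092, 0.607); φ = arcsin(p_z) ≈ 37.38°, λ = atan2(p_y, p_x) ≈ 6.67°.

≈ lat 37°, lon 7°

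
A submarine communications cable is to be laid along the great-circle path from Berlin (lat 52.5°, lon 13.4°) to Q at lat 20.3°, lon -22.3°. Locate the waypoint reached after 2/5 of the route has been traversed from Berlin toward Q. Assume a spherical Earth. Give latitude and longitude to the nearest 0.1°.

From cos δ = sin φ₁ sin φ₂ + cos φ₁ cos φ₂ cos Δλ, the central angle is δ ≈ 0.739 rad (42.4°).
Interpolate at f = 2/5 with slerp weights a = sin((1−f)δ)/sin δ ≈ 0.637, b = sin(fδ)/sin δ ≈ 0.433.
p = a·p₁ + b·p₂ ≈ (0.753, -0.064, 0.655); φ = arcsin(p_z) ≈ 40.95°, λ = atan2(p_y, p_x) ≈ -4.87°.

≈ lat 41.0°, lon -4.9°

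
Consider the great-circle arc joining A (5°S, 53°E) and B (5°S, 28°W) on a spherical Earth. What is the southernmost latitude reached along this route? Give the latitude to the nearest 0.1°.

The great circle lies in the plane with unit normal n̂ = (p₁ × p₂)/|p₁ × p₂|.
Here n̂_z ≈ -0.993; the vertex latitude is φ_max = arccos|n̂_z| ≈ 6.6°.

≈ 6.6°S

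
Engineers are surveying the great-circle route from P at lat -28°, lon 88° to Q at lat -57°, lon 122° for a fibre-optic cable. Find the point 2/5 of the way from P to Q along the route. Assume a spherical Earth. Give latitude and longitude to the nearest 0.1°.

≈ lat -40.7°, lon 97.8°

Write both endpoints as unit vectors p₁, p₂ with components (cos φ cos λ, cos φ sin λ, sin φ).
The central angle between the endpoints is δ = arccos(p₁·p₂) ≈ 0.656 rad (37.6°).
Interpolate at f = 2/5 with slerp weights a = sin((1−f)δ)/sin δ ≈ 0.629, b = sin(fδ)/sin δ ≈ 0.425.
p = a·p₁ + b·p₂ ≈ (-0.103, 0.751, -0.652); φ = arcsin(p_z) ≈ -40.68°, λ = atan2(p_y, p_x) ≈ 97.83°.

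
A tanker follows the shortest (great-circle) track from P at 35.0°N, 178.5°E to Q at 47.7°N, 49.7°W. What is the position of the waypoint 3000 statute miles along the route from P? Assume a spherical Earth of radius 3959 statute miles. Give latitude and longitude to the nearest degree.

Convert each endpoint to a unit vector on the sphere (x = cos φ cos λ, y = cos φ sin λ, z = sin φ).
The central angle between the endpoints is δ = arccos(p₁·p₂) ≈ 1.514 rad (86.7°). The total great-circle distance is δ·R ≈ 1.514 × 3959 ≈ 5994 mi, so the target fraction is f = 3000/5994 ≈ 0.501.
Interpolate at f ≈ 0.501 with slerp weights a = sin((1−f)δ)/sin δ ≈ 0.687, b = sin(fδ)/sin δ ≈ 0.688.
p = a·p₁ + b·p₂ ≈ (-0.263, -0.339, 0.903); φ = arcsin(p_z) ≈ 64.61°, λ = atan2(p_y, p_x) ≈ -127.85°.

≈ 65°N, 128°W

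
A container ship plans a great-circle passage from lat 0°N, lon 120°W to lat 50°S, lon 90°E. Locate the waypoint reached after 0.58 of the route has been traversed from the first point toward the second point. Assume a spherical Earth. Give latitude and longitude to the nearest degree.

≈ lat 61°S, lon 170°W

Write both endpoints as unit vectors p₁, p₂ with components (cos φ cos λ, cos φ sin λ, sin φ).
The central angle between the endpoints is δ = arccos(p₁·p₂) ≈ 2.161 rad (123.8°).
Interpolate at f = 0.58 with slerp weights a = sin((1−f)δ)/sin δ ≈ 0.949, b = sin(fδ)/sin δ ≈ 1.144.
p = a·p₁ + b·p₂ ≈ (-0.474, -0.086, -0.876); φ = arcsin(p_z) ≈ -61.17°, λ = atan2(p_y, p_x) ≈ -169.67°.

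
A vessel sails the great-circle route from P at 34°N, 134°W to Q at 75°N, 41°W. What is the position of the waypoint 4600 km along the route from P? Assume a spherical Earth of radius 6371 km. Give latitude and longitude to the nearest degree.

From cos δ = sin φ₁ sin φ₂ + cos φ₁ cos φ₂ cos Δλ, the central angle is δ ≈ 1.013 rad (58.1°). The total great-circle distance is δ·R ≈ 1.013 × 6371 ≈ 6457 km, so the target fraction is f = 4600/6457 ≈ 0.712.
Interpolate at f ≈ 0.712 with slerp weights a = sin((1−f)δ)/sin δ ≈ 0.339, b = sin(fδ)/sin δ ≈ 0.779.
p = a·p₁ + b·p₂ ≈ (-0.043, -0.334, 0.942); φ = arcsin(p_z) ≈ 70.31°, λ = atan2(p_y, p_x) ≈ -97.31°.

≈ 70°N, 97°W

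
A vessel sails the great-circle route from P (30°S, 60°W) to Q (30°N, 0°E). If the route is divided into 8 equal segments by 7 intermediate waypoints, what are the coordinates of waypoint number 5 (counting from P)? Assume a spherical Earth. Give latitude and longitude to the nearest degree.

≈ (8°N, 23°W)

Write both endpoints as unit vectors p₁, p₂ with components (cos φ cos λ, cos φ sin λ, sin φ).
The central angle between the endpoints is δ = arccos(p₁·p₂) ≈ 1.445 rad (82.8°).
Interpolate at f = 5/8 with slerp weights a = sin((1−f)δ)/sin δ ≈ 0.520, b = sin(fδ)/sin δ ≈ 0.792.
p = a·p₁ + b·p₂ ≈ (0.911, -0.390, 0.136); φ = arcsin(p_z) ≈ 7.81°, λ = atan2(p_y, p_x) ≈ -23.18°.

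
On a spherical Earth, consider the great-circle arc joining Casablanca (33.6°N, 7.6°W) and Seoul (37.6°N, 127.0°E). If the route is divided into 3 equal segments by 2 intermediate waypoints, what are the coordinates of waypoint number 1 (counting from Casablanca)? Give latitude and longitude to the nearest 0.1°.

Write both endpoints as unit vectors p₁, p₂ with components (cos φ cos λ, cos φ sin λ, sin φ).
The central angle between the endpoints is δ = arccos(p₁·p₂) ≈ 1.697 rad (97.2°).
Interpolate at f = 1/3 with slerp weights a = sin((1−f)δ)/sin δ ≈ 0.912, b = sin(fδ)/sin δ ≈ 0.540.
p = a·p₁ + b·p₂ ≈ (0.496, 0.241, 0.834); φ = arcsin(p_z) ≈ 56.55°, λ = atan2(p_y, p_x) ≈ 25.97°.

≈ (56.6°N, 26.0°E)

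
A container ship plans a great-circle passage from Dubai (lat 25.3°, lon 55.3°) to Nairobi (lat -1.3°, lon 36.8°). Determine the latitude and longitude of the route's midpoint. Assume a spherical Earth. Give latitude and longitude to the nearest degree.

≈ lat 12°, lon 46°

From cos δ = sin φ₁ sin φ₂ + cos φ₁ cos φ₂ cos Δλ, the central angle is δ ≈ 0.560 rad (32.1°).
Interpolate at f = 1/2 with slerp weights a = sin((1−f)δ)/sin δ ≈ 0.520, b = sin(fδ)/sin δ ≈ 0.520.
p = a·p₁ + b·p₂ ≈ (0.684, 0.698, 0.211); φ = arcsin(p_z) ≈ 12.15°, λ = atan2(p_y, p_x) ≈ 45.58°.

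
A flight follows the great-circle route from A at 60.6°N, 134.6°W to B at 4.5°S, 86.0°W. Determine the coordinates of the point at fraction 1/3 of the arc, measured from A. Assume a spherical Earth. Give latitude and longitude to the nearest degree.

From cos δ = sin φ₁ sin φ₂ + cos φ₁ cos φ₂ cos Δλ, the central angle is δ ≈ 1.313 rad (75.2°).
Interpolate at f = 1/3 with slerp weights a = sin((1−f)δ)/sin δ ≈ 0.794, b = sin(fδ)/sin δ ≈ 0.438.
p = a·p₁ + b·p₂ ≈ (-0.243, -0.713, 0.657); φ = arcsin(p_z) ≈ 41.09°, λ = atan2(p_y, p_x) ≈ -108.82°.

≈ 41°N, 109°W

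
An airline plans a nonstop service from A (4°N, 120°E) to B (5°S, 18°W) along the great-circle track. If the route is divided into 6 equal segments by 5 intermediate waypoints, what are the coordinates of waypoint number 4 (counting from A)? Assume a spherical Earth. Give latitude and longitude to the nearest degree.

≈ (3°S, 28°E)

The haversine formula gives a central angle δ ≈ 2.411 rad (138.1°) between the endpoints.
Interpolate at f = 4/6 with slerp weights a = sin((1−f)δ)/sin δ ≈ 1.078, b = sin(fδ)/sin δ ≈ 1.497.
p = a·p₁ + b·p₂ ≈ (0.881, 0.471, -0.055); φ = arcsin(p_z) ≈ -3.17°, λ = atan2(p_y, p_x) ≈ 28.13°.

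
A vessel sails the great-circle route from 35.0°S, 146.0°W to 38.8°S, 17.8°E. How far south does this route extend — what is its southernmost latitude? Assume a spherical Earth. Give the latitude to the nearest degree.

The great circle lies in the plane with unit normal n̂ = (p₁ × p₂)/|p₁ × p₂|.
Here n̂_z ≈ +0.184; the vertex latitude is φ_max = arccos|n̂_z| ≈ 79.4°.
Check via Clairaut: cos φ_max = |cos φ₁| · sin C = cos(35.0°)·sin(167.0°) ≈ 0.184, again giving ≈ 79.4°.

≈ 79°S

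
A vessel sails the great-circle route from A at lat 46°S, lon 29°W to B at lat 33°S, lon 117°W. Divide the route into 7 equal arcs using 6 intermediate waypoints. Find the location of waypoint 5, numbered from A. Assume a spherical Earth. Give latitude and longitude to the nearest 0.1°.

≈ lat 43.7°S, lon 97.2°W

Write both endpoints as unit vectors p₁, p₂ with components (cos φ cos λ, cos φ sin λ, sin φ).
The central angle between the endpoints is δ = arccos(p₁·p₂) ≈ 1.146 rad (65.7°).
Interpolate at f = 5/7 with slerp weights a = sin((1−f)δ)/sin δ ≈ 0.353, b = sin(fδ)/sin δ ≈ 0.801.
p = a·p₁ + b·p₂ ≈ (-0.091, -0.718, -0.690); φ = arcsin(p_z) ≈ -43.66°, λ = atan2(p_y, p_x) ≈ -97.20°.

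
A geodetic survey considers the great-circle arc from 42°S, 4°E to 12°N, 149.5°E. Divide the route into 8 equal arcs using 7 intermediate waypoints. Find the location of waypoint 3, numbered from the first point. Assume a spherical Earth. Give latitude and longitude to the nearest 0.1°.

≈ 48.4°S, 79.8°E

From cos δ = sin φ₁ sin φ₂ + cos φ₁ cos φ₂ cos Δλ, the central angle is δ ≈ 2.401 rad (137.6°).
Interpolate at f = 3/8 with slerp weights a = sin((1−f)δ)/sin δ ≈ 1.479, b = sin(fδ)/sin δ ≈ 1.162.
p = a·p₁ + b·p₂ ≈ (0.117, 0.653, -0.748); φ = arcsin(p_z) ≈ -48.41°, λ = atan2(p_y, p_x) ≈ 79.83°.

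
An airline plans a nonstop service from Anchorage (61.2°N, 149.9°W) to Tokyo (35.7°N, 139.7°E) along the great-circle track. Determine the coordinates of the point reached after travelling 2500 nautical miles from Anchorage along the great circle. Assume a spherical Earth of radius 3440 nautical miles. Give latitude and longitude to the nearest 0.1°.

From cos δ = sin φ₁ sin φ₂ + cos φ₁ cos φ₂ cos Δλ, the central angle is δ ≈ 0.873 rad (50.0°). The total great-circle distance is δ·R ≈ 0.873 × 3440 ≈ 3003 nmi, so the target fraction is f = 2500/3003 ≈ 0.833.
Interpolate at f ≈ 0.833 with slerp weights a = sin((1−f)δ)/sin δ ≈ 0.190, b = sin(fδ)/sin δ ≈ 0.867.
p = a·p₁ + b·p₂ ≈ (-0.616, 0.410, 0.673); φ = arcsin(p_z) ≈ 42.27°, λ = atan2(p_y, p_x) ≈ 146.39°.

≈ 42.3°N, 146.4°E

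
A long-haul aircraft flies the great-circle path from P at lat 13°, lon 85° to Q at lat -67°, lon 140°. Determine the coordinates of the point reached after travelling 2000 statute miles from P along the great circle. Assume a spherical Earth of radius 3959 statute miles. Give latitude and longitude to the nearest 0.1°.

Convert each endpoint to a unit vector on the sphere (x = cos φ cos λ, y = cos φ sin λ, z = sin φ).
The central angle between the endpoints is δ = arccos(p₁·p₂) ≈ 1.559 rad (89.4°). The total great-circle distance is δ·R ≈ 1.559 × 3959 ≈ 6174 mi, so the target fraction is f = 2000/6174 ≈ 0.324.
Interpolate at f ≈ 0.324 with slerp weights a = sin((1−f)δ)/sin δ ≈ 0.870, b = sin(fδ)/sin δ ≈ 0.484.
p = a·p₁ + b·p₂ ≈ (-0.071, 0.966, -0.250); φ = arcsin(p_z) ≈ -14.47°, λ = atan2(p_y, p_x) ≈ 94.21°.

≈ lat -14.5°, lon 94.2°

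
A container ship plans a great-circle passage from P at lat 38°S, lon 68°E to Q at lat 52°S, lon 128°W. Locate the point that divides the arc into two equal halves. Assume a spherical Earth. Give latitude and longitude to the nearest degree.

≈ lat 80°S, lon 109°E

The haversine formula gives a central angle δ ≈ 1.552 rad (88.9°) between the endpoints.
Interpolate at f = 1/2 with slerp weights a = sin((1−f)δ)/sin δ ≈ 0.701, b = sin(fδ)/sin δ ≈ 0.701.
p = a·p₁ + b·p₂ ≈ (-0.059, 0.172, -0.983); φ = arcsin(p_z) ≈ -79.53°, λ = atan2(p_y, p_x) ≈ 108.86°.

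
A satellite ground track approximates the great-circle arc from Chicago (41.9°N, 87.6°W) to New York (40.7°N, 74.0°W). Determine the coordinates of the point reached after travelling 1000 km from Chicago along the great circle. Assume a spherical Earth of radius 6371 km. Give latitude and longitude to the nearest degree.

Write both endpoints as unit vectors p₁, p₂ with components (cos φ cos λ, cos φ sin λ, sin φ).
The central angle between the endpoints is δ = arccos(p₁·p₂) ≈ 0.179 rad (10.3°). The total great-circle distance is δ·R ≈ 0.179 × 6371 ≈ 1143 km, so the target fraction is f = 1000/1143 ≈ 0.875.
Interpolate at f ≈ 0.875 with slerp weights a = sin((1−f)δ)/sin δ ≈ 0.126, b = sin(fδ)/sin δ ≈ 0.876.
p = a·p₁ + b·p₂ ≈ (0.187, -0.732, 0.655); φ = arcsin(p_z) ≈ 40.94°, λ = atan2(p_y, p_x) ≈ -75.67°.

≈ 41°N, 76°W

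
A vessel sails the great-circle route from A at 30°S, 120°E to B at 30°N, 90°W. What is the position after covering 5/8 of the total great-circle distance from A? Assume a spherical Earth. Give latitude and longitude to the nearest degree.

≈ 10°N, 148°W

Write both endpoints as unit vectors p₁, p₂ with components (cos φ cos λ, cos φ sin λ, sin φ).
The central angle between the endpoints is δ = arccos(p₁·p₂) ≈ 2.689 rad (154.1°).
Interpolate at f = 5/8 with slerp weights a = sin((1−f)δ)/sin δ ≈ 1.937, b = sin(fδ)/sin δ ≈ 2.275.
p = a·p₁ + b·p₂ ≈ (-0.839, -0.518, 0.169); φ = arcsin(p_z) ≈ 9.74°, λ = atan2(p_y, p_x) ≈ -148.30°.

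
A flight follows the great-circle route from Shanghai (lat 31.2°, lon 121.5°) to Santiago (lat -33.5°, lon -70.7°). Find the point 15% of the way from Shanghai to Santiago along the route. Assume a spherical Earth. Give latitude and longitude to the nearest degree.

≈ lat 22°, lon 148°

From cos δ = sin φ₁ sin φ₂ + cos φ₁ cos φ₂ cos Δλ, the central angle is δ ≈ 2.957 rad (169.4°).
Interpolate at f = 0.15 with slerp weights a = sin((1−f)δ)/sin δ ≈ 3.207, b = sin(fδ)/sin δ ≈ 2.344.
p = a·p₁ + b·p₂ ≈ (-0.787, 0.495, 0.368); φ = arcsin(p_z) ≈ 21.59°, λ = atan2(p_y, p_x) ≈ 147.87°.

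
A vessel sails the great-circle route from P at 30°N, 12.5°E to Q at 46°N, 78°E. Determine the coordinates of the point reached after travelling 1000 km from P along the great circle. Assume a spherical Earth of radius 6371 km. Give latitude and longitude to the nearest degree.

≈ 35°N, 21°E

Write both endpoints as unit vectors p₁, p₂ with components (cos φ cos λ, cos φ sin λ, sin φ).
The central angle between the endpoints is δ = arccos(p₁·p₂) ≈ 0.916 rad (52.5°). The total great-circle distance is δ·R ≈ 0.916 × 6371 ≈ 5835 km, so the target fraction is f = 1000/5835 ≈ 0.171.
Interpolate at f ≈ 0.171 with slerp weights a = sin((1−f)δ)/sin δ ≈ 0.868, b = sin(fδ)/sin δ ≈ 0.197.
p = a·p₁ + b·p₂ ≈ (0.762, 0.297, 0.576); φ = arcsin(p_z) ≈ 35.14°, λ = atan2(p_y, p_x) ≈ 21.26°.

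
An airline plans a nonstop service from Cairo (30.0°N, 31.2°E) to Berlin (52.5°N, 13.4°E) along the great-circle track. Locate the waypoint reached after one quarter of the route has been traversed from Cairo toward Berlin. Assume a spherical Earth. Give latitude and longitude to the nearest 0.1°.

≈ (35.8°N, 27.8°E)

Write both endpoints as unit vectors p₁, p₂ with components (cos φ cos λ, cos φ sin λ, sin φ).
The central angle between the endpoints is δ = arccos(p₁·p₂) ≈ 0.454 rad (26.0°).
Interpolate at f = 1/4 with slerp weights a = sin((1−f)δ)/sin δ ≈ 0.761, b = sin(fδ)/sin δ ≈ 0.258.
p = a·p₁ + b·p₂ ≈ (0.717, 0.378, 0.586); φ = arcsin(p_z) ≈ 35.85°, λ = atan2(p_y, p_x) ≈ 27.80°.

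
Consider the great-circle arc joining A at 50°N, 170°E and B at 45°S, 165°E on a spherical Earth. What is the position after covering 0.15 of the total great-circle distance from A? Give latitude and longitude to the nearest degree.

Write both endpoints as unit vectors p₁, p₂ with components (cos φ cos λ, cos φ sin λ, sin φ).
The central angle between the endpoints is δ = arccos(p₁·p₂) ≈ 1.660 rad (95.1°).
Interpolate at f = 0.15 with slerp weights a = sin((1−f)δ)/sin δ ≈ 0.991, b = sin(fδ)/sin δ ≈ 0.247.
p = a·p₁ + b·p₂ ≈ (-0.796, 0.156, 0.584); φ = arcsin(p_z) ≈ 35.76°, λ = atan2(p_y, p_x) ≈ 168.92°.

≈ 36°N, 169°E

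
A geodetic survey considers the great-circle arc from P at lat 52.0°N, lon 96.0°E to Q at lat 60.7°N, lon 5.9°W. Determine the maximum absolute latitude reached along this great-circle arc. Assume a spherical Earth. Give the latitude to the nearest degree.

The great circle lies in the plane with unit normal n̂ = (p₁ × p₂)/|p₁ × p₂|.
Here n̂_z ≈ -0.378; the vertex latitude is φ_max = arccos|n̂_z| ≈ 67.8°.

≈ 68°N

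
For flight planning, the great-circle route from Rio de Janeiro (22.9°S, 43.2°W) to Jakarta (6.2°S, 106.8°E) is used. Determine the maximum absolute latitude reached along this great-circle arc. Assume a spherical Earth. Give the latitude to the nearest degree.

≈ 46°S

The great circle lies in the plane with unit normal n̂ = (p₁ × p₂)/|p₁ × p₂|.
Here n̂_z ≈ +0.694; the vertex latitude is φ_max = arccos|n̂_z| ≈ 46.1°.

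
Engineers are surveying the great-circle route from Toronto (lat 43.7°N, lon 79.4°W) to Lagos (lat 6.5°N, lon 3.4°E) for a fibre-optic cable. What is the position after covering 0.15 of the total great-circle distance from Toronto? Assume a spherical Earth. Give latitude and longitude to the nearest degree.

Convert each endpoint to a unit vector on the sphere (x = cos φ cos λ, y = cos φ sin λ, z = sin φ).
The central angle between the endpoints is δ = arccos(p₁·p₂) ≈ 1.402 rad (80.3°).
Interpolate at f = 0.15 with slerp weights a = sin((1−f)δ)/sin δ ≈ 0.942, b = sin(fδ)/sin δ ≈ 0.212.
p = a·p₁ + b·p₂ ≈ (0.335, -0.657, 0.675); φ = arcsin(p_z) ≈ 42.46°, λ = atan2(p_y, p_x) ≈ -62.97°.

≈ lat 42°N, lon 63°W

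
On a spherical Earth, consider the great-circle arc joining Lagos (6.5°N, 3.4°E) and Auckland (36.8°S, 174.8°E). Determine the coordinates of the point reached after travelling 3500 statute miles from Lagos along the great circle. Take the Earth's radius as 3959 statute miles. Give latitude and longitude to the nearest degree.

The haversine formula gives a central angle δ ≈ 2.595 rad (148.7°) between the endpoints. The total great-circle distance is δ·R ≈ 2.595 × 3959 ≈ 10275 mi, so the target fraction is f = 3500/10275 ≈ 0.341.
Interpolate at f ≈ 0.341 with slerp weights a = sin((1−f)δ)/sin δ ≈ 1.906, b = sin(fδ)/sin δ ≈ 1.488.
p = a·p₁ + b·p₂ ≈ (0.703, 0.220, -0.676); φ = arcsin(p_z) ≈ -42.52°, λ = atan2(p_y, p_x) ≈ 17.39°.

≈ 43°S, 17°E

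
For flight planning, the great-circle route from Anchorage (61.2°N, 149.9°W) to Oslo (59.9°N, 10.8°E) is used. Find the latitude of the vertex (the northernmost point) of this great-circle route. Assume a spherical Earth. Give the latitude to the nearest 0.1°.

≈ 84.6°N

The great circle lies in the plane with unit normal n̂ = (p₁ × p₂)/|p₁ × p₂|.
Here n̂_z ≈ +0.094; the vertex latitude is φ_max = arccos|n̂_z| ≈ 84.6°.
Check via Clairaut: cos φ_max = |cos φ₁| · sin C = cos(61.2°)·sin(11.3°) ≈ 0.094, again giving ≈ 84.6°.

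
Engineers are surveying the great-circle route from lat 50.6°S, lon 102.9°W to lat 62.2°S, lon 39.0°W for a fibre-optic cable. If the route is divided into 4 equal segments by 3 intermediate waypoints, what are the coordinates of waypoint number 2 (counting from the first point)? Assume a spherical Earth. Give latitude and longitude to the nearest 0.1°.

≈ lat 60.5°S, lon 76.4°W

The haversine formula gives a central angle δ ≈ 0.620 rad (35.5°) between the endpoints.
Interpolate at f = 2/4 with slerp weights a = sin((1−f)δ)/sin δ ≈ 0.525, b = sin(fδ)/sin δ ≈ 0.525.
p = a·p₁ + b·p₂ ≈ (0.116, -0.479, -0.870); φ = arcsin(p_z) ≈ -60.48°, λ = atan2(p_y, p_x) ≈ -76.40°.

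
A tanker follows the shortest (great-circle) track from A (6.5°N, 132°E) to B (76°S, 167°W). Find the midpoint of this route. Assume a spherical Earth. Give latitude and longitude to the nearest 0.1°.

Write both endpoints as unit vectors p₁, p₂ with components (cos φ cos λ, cos φ sin λ, sin φ).
The central angle between the endpoints is δ = arccos(p₁·p₂) ≈ 1.564 rad (89.6°).
Interpolate at f = 1/2 with slerp weights a = sin((1−f)δ)/sin δ ≈ 0.705, b = sin(fδ)/sin δ ≈ 0.705.
p = a·p₁ + b·p₂ ≈ (-0.635, 0.482, -0.604); φ = arcsin(p_z) ≈ -37.16°, λ = atan2(p_y, p_x) ≈ 142.78°.

≈ (37.2°S, 142.8°E)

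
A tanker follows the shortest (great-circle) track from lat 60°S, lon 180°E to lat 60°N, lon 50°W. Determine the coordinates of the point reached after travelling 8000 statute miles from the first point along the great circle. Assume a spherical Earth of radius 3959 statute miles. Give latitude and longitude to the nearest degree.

≈ lat 33°N, lon 95°W

Write both endpoints as unit vectors p₁, p₂ with components (cos φ cos λ, cos φ sin λ, sin φ).
The central angle between the endpoints is δ = arccos(p₁·p₂) ≈ 2.716 rad (155.6°). The total great-circle distance is δ·R ≈ 2.716 × 3959 ≈ 10752 mi, so the target fraction is f = 8000/10752 ≈ 0.744.
Interpolate at f ≈ 0.744 with slerp weights a = sin((1−f)δ)/sin δ ≈ 1.550, b = sin(fδ)/sin δ ≈ 2.180.
p = a·p₁ + b·p₂ ≈ (-0.075, -0.835, 0.545); φ = arcsin(p_z) ≈ 33.04°, λ = atan2(p_y, p_x) ≈ -95.10°.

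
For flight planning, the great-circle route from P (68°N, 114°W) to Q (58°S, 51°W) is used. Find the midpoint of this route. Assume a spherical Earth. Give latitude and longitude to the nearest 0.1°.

From cos δ = sin φ₁ sin φ₂ + cos φ₁ cos φ₂ cos Δλ, the central angle is δ ≈ 2.341 rad (134.1°).
Interpolate at f = 1/2 with slerp weights a = sin((1−f)δ)/sin δ ≈ 1.283, b = sin(fδ)/sin δ ≈ 1.283.
p = a·p₁ + b·p₂ ≈ (0.232, -0.967, 0.102); φ = arcsin(p_z) ≈ 5.83°, λ = atan2(p_y, p_x) ≈ -76.49°.

≈ (5.8°N, 76.5°W)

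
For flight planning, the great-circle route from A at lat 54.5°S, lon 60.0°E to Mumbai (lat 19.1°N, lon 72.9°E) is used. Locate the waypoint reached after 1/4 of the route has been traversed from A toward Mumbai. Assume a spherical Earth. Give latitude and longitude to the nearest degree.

Write both endpoints as unit vectors p₁, p₂ with components (cos φ cos λ, cos φ sin λ, sin φ).
The central angle between the endpoints is δ = arccos(p₁·p₂) ≈ 1.299 rad (74.4°).
Interpolate at f = 1/4 with slerp weights a = sin((1−f)δ)/sin δ ≈ 0.859, b = sin(fδ)/sin δ ≈ 0.331.
p = a·p₁ + b·p₂ ≈ (0.341, 0.731, -0.591); φ = arcsin(p_z) ≈ -36.21°, λ = atan2(p_y, p_x) ≈ 64.97°.

≈ lat 36°S, lon 65°E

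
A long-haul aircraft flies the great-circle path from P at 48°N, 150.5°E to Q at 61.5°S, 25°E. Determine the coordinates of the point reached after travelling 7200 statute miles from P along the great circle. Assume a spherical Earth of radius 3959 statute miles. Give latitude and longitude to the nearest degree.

Write both endpoints as unit vectors p₁, p₂ with components (cos φ cos λ, cos φ sin λ, sin φ).
The central angle between the endpoints is δ = arccos(p₁·p₂) ≈ 2.565 rad (147.0°). The total great-circle distance is δ·R ≈ 2.565 × 3959 ≈ 10156 mi, so the target fraction is f = 7200/10156 ≈ 0.709.
Interpolate at f ≈ 0.709 with slerp weights a = sin((1−f)δ)/sin δ ≈ 1.246, b = sin(fδ)/sin δ ≈ 1.779.
p = a·p₁ + b·p₂ ≈ (0.043, 0.769, -0.637); φ = arcsin(p_z) ≈ -39.58°, λ = atan2(p_y, p_x) ≈ 86.77°.

≈ 40°S, 87°E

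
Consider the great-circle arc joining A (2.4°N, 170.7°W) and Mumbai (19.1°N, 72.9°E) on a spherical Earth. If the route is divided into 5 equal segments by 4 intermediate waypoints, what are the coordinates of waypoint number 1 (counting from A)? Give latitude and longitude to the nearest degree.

Convert each endpoint to a unit vector on the sphere (x = cos φ cos λ, y = cos φ sin λ, z = sin φ).
The central angle between the endpoints is δ = arccos(p₁·p₂) ≈ 1.989 rad (114.0°).
Interpolate at f = 1/5 with slerp weights a = sin((1−f)δ)/sin δ ≈ 1.094, b = sin(fδ)/sin δ ≈ 0.424.
p = a·p₁ + b·p₂ ≈ (-0.961, 0.206, 0.185); φ = arcsin(p_z) ≈ 10.63°, λ = atan2(p_y, p_x) ≈ 167.89°.

≈ (11°N, 168°E)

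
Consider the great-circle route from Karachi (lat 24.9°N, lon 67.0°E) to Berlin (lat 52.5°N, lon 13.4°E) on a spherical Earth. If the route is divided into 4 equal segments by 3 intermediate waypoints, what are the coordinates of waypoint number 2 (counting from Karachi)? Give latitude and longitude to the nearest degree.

The haversine formula gives a central angle δ ≈ 0.848 rad (48.6°) between the endpoints.
Interpolate at f = 2/4 with slerp weights a = sin((1−f)δ)/sin δ ≈ 0.549, b = sin(fδ)/sin δ ≈ 0.549.
p = a·p₁ + b·p₂ ≈ (0.519, 0.535, 0.666); φ = arcsin(p_z) ≈ 41.77°, λ = atan2(p_y, p_x) ≈ 45.88°.

≈ lat 42°N, lon 46°E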